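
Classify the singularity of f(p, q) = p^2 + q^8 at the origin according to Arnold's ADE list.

A_7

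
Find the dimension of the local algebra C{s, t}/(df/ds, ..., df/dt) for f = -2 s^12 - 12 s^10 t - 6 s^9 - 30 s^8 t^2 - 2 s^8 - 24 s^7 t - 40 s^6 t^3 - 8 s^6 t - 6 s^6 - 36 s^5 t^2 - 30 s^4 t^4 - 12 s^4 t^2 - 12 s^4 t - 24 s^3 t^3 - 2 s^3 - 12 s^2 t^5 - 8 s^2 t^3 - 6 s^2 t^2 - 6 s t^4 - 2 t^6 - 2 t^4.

6

The Hessian of f at 0 is [[0, 0], [0, 0]] with rank 0, so corank 2. A Groebner basis of the Jacobian ideal J(f) in C{s,t} is {s^3, s^2*t, s^2/2 + s*t^2, t^3}; counting standard monomials gives mu = 6. Corank 2; j^3 = -2*s^3 is a perfect cube, so E-series; the 4-jet and mu = 6 give E_6.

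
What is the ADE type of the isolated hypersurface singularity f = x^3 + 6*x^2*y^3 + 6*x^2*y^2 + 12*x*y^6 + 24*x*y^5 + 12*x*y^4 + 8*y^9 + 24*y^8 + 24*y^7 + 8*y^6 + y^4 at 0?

E_6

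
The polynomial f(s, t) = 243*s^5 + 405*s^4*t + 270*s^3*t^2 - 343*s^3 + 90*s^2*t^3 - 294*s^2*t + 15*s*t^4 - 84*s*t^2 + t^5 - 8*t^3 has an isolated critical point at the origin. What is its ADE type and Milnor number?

Type E8, Milnor number mu = 8.

The Hessian of f at 0 has rank 0. Corank 2; j^3 = -(7*s + 2*t)^3 is a perfect cube, so E-series; the 5-jet and mu = 8 give E_8.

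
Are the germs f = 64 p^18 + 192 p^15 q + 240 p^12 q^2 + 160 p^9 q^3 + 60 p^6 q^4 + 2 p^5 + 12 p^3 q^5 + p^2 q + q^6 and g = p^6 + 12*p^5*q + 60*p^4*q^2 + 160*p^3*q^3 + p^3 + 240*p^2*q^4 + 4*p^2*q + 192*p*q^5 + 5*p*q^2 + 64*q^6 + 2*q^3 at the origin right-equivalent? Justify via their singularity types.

Yes.

The Hessian of f at 0 has rank 0. Corank 2; j^3 = p^2*q has shape L^2 M (L != M), so D-series; mu = 7 gives D_7. The Hessian of g at 0 has rank 0. Corank 2; j^3 = (p + q)^2*(p + 2*q) has shape L^2 M (L != M), so D-series; mu = 7 gives D_7. Both have type D_7, hence right-equivalent.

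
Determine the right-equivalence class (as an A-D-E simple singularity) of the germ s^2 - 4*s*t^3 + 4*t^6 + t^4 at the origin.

A_3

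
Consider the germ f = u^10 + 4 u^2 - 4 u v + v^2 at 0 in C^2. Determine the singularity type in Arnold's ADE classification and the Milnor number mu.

The Hessian of f at 0 has rank 1. Corank 1: A-series; mu = 9 gives A_9.

Type A_9, Milnor number mu = 9.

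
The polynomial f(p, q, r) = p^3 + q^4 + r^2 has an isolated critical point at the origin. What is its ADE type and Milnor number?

Type E_{6}, Milnor number mu = 6.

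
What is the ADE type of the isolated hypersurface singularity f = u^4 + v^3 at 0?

E_6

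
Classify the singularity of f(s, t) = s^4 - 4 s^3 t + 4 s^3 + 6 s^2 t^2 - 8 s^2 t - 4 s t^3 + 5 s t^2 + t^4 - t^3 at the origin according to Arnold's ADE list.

The Hessian of f at 0 is [[0, 0], [0, 0]] with rank 0, so corank 2. A Groebner basis of the Jacobian ideal J(f) in C{s,t} is {s*t^2 - 2*s*t + t^2, -4*s*t + t^3 + 2*t^2, s^2 - 3*s*t/2 + t^2/2}; counting standard monomials gives mu = 5. Corank 2; j^3 = (s - t)*(2*s - t)^2 has shape L^2 M (L != M), so D-series; mu = 5 gives D_5.

D_5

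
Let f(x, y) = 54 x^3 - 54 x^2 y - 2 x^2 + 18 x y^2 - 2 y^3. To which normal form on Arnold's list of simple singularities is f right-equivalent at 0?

A2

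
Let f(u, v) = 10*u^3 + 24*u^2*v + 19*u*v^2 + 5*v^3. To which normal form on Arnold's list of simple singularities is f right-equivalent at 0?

The Hessian of f at 0 is [[0, 0], [0, 0]] with rank 0, so corank 2. A Groebner basis of the Jacobian ideal J(f) in C{u,v} is {v^3, u^2 - v^2/6, u*v + v^2/2}; counting standard monomials gives mu = 4. Corank 2; j^3 = (u + v)*(10*u^2 + 14*u*v + 5*v^2) splits into three distinct lines over C (the quadratic factor has nonzero discriminant), so D_4.

D_{4}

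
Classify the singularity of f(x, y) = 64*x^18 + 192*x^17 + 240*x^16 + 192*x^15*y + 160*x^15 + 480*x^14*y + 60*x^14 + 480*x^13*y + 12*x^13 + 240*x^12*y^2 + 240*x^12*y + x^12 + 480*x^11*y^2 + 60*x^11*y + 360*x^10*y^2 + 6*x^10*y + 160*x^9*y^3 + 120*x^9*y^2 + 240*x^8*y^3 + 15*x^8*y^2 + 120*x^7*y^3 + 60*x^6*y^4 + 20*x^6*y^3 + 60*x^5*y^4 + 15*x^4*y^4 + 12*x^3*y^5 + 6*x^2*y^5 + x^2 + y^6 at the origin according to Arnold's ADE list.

The Hessian of f at 0 has rank 1. Corank 1: A-series; mu = 5 gives A_5.

A_{5}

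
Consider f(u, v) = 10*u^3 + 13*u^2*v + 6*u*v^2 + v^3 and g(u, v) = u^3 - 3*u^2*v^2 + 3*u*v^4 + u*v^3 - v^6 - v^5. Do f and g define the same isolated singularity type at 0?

The Hessian of f at 0 has rank 0. Corank 2; j^3 = (2*u + v)*(5*u^2 + 4*u*v + v^2) splits into three distinct lines over C (the quadratic factor has nonzero discriminant), so D_4. The Hessian of g at 0 has rank 0. Corank 2; j^3 = u^3 is a perfect cube, so E-series; the 4-jet and mu = 7 give E_7. f is D_4 but g is E_7, hence not right-equivalent.

No.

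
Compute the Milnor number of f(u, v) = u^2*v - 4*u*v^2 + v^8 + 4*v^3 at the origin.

9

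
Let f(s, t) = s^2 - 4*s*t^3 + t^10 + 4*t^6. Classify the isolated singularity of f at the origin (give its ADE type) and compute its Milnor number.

Type A_9, Milnor number mu = 9.

The Hessian of f at 0 has rank 1. Corank 1: A-series; mu = 9 gives A_9.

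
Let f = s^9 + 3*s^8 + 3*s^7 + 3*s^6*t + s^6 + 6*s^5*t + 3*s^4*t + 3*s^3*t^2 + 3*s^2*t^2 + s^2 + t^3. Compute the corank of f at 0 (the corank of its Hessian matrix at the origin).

Hessian at 0 has rank 1.

1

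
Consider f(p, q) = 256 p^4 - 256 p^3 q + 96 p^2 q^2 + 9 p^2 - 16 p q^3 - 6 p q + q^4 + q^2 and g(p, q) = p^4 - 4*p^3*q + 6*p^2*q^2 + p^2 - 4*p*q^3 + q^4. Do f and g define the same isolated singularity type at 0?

The Hessian of f at 0 has rank 1. Corank 1: A-series; mu = 3 gives A_3. The Hessian of g at 0 has rank 1. Corank 1: A-series; mu = 3 gives A_3. Both have type A_3, hence right-equivalent.

Yes.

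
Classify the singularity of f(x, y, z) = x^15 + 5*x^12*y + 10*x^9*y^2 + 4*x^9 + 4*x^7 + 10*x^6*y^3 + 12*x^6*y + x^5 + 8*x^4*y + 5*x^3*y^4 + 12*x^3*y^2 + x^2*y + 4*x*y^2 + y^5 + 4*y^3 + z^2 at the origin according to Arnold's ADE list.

D_{6}

The Hessian of f at 0 is [[0, 0, 0], [0, 0, 0], [0, 0, 2]] with rank 1, so corank 2. A Groebner basis of the Jacobian ideal J(f) in C{x,y,z} is {-x*y/16 + y^4 - y^2/8, x*y^2 + 2*y^3, x^2 + 69*x*y/16 + 37*y^2/8, z}; counting standard monomials gives mu = 6. Corank 2; j^3 = y*(x + 2*y)^2 has shape L^2 M (L != M), so D-series; mu = 6 gives D_6.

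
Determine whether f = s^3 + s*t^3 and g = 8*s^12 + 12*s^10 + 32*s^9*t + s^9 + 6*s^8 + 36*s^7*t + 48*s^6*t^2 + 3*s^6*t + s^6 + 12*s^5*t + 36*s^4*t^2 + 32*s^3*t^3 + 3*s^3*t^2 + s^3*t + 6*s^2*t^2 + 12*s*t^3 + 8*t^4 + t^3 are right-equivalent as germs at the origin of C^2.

Yes.

The Hessian of f at 0 has rank 0. Corank 2; j^3 = s^3 is a perfect cube, so E-series; the 4-jet and mu = 7 give E_7. The Hessian of g at 0 has rank 0. Corank 2; j^3 = t^3 is a perfect cube, so E-series; the 4-jet and mu = 7 give E_7. Both have type E_7, hence right-equivalent.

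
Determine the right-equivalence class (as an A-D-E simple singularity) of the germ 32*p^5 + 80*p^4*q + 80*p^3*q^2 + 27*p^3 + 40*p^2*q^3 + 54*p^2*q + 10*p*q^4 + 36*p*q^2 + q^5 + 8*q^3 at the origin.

E_{8}

The Hessian of f at 0 is [[0, 0], [0, 0]] with rank 0, so corank 2. A Groebner basis of the Jacobian ideal J(f) in C{p,q} is {q^5, p*q^3 + 5*q^4/8, p^2 + 4*p*q/3 + 4*q^2/9}; counting standard monomials gives mu = 8. Corank 2; j^3 = (3*p + 2*q)^3 is a perfect cube, so E-series; the 5-jet and mu = 8 give E_8.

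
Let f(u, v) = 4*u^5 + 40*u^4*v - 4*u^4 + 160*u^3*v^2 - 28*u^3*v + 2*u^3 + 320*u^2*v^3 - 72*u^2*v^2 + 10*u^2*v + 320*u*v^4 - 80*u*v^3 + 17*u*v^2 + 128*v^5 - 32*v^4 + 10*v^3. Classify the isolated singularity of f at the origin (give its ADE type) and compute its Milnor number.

Type D4, Milnor number mu = 4.

The Hessian of f at 0 is [[0, 0], [0, 0]] with rank 0, so corank 2. A Groebner basis of the Jacobian ideal J(f) in C{u,v} is {v^3, u^2 - 11*v^2/2, u*v + 5*v^2/2}; counting standard monomials gives mu = 4. Corank 2; j^3 = (u + 2*v)*(2*u^2 + 6*u*v + 5*v^2) splits into three distinct lines over C (the quadratic factor has nonzero discriminant), so D_4.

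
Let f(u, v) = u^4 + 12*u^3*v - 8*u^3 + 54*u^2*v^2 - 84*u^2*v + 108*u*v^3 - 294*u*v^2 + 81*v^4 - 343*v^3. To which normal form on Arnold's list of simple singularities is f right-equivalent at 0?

The Hessian of f at 0 has rank 0. Corank 2; j^3 = -(2*u + 7*v)^3 is a perfect cube, so E-series; the 4-jet and mu = 6 give E_6.

E6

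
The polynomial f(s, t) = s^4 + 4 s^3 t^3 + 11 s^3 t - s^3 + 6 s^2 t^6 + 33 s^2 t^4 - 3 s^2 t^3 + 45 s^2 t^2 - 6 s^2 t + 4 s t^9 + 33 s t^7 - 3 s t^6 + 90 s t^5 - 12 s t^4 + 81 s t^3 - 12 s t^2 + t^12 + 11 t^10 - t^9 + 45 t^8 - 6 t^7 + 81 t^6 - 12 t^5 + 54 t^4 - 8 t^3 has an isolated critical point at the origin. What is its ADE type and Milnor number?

The Hessian of f at 0 is [[0, 0], [0, 0]] with rank 0, so corank 2. A Groebner basis of the Jacobian ideal J(f) in C{s,t} is {3*s^2 + 12*s*t + t^4 - t^3 + 12*t^2, s^3 - 30*s^2 - 120*s*t + 18*t^3 - 120*t^2, s^2*t + 9*s^2 + 36*s*t - 7*t^3 + 36*t^2, -2*s^2 + s*t^2 - 8*s*t + 8*t^3/3 - 8*t^2}; counting standard monomials gives mu = 7. Corank 2; j^3 = -(s + 2*t)^3 is a perfect cube, so E-series; the 4-jet and mu = 7 give E_7.

Type E_{7}, Milnor number mu = 7.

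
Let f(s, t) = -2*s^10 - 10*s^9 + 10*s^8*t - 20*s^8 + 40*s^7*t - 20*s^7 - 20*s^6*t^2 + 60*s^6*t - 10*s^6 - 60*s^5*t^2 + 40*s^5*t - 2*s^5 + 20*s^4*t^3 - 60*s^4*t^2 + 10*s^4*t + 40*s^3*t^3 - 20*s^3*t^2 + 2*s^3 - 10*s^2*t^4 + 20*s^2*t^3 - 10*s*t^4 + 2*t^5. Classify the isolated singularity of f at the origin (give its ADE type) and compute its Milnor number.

The Hessian of f at 0 has rank 0. Corank 2; j^3 = 2*s^3 is a perfect cube, so E-series; the 5-jet and mu = 8 give E_8.

Type E8, Milnor number mu = 8.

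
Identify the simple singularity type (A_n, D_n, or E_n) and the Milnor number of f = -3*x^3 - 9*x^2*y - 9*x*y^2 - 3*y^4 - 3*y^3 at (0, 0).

Type E_{6}, Milnor number mu = 6.

The Hessian of f at 0 is [[0, 0], [0, 0]] with rank 0, so corank 2. A Groebner basis of the Jacobian ideal J(f) in C{x,y} is {y^3, x^2 + 2*x*y + y^2}; counting standard monomials gives mu = 6. Corank 2; j^3 = -3*(x + y)^3 is a perfect cube, so E-series; the 4-jet and mu = 6 give E_6.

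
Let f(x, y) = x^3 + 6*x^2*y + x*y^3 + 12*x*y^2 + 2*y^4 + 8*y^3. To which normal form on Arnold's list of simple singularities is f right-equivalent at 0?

E7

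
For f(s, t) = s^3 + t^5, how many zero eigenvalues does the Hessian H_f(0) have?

Hessian at 0 has rank 0.

2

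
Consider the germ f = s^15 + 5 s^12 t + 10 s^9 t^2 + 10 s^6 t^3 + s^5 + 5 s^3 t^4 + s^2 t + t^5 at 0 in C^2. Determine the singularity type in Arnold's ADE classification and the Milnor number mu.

Type D_{6}, Milnor number mu = 6.

The Hessian of f at 0 has rank 0. Corank 2; j^3 = s^2*t has shape L^2 M (L != M), so D-series; mu = 6 gives D_6.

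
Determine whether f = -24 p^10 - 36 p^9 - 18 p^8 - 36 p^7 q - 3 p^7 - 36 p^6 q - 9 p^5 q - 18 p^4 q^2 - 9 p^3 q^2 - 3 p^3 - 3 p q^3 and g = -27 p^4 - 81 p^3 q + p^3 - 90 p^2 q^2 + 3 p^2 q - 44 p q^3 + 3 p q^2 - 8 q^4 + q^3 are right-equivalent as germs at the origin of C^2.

Yes.

The Hessian of f at 0 is [[0, 0], [0, 0]] with rank 0, so corank 2. A Groebner basis of the Jacobian ideal J(f) in C{p,q} is {p^3, p*q^2, 3*p^2 + q^3}; counting standard monomials gives mu = 7. Corank 2; j^3 = -3*p^3 is a perfect cube, so E-series; the 4-jet and mu = 7 give E_7. The Hessian of g at 0 is [[0, 0], [0, 0]] with rank 0, so corank 2. A Groebner basis of the Jacobian ideal J(g) in C{p,q} is {p^2/3 + 2*p*q/3 + q^4 + q^3/9 + q^2/3, p^3 - 5*p^2/3 - 10*p*q/3 + 4*q^3/9 - 5*q^2/3, p^2*q + 11*p^2/9 + 22*p*q/9 - 16*q^3/27 + 11*q^2/9, -2*p^2/3 + p*q^2 - 4*p*q/3 + 7*q^3/9 - 2*q^2/3}; counting standard monomials gives mu = 7. Corank 2; j^3 = (p + q)^3 is a perfect cube, so E-series; the 4-jet and mu = 7 give E_7. Both have type E_7, hence right-equivalent.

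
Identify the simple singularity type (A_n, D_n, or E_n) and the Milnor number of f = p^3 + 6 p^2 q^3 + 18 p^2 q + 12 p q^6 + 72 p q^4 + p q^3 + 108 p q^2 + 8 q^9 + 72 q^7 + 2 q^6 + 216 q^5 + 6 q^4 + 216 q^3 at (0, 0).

The Hessian of f at 0 has rank 0. Corank 2; j^3 = (p + 6*q)^3 is a perfect cube, so E-series; the 4-jet and mu = 7 give E_7.

Type E7, Milnor number mu = 7.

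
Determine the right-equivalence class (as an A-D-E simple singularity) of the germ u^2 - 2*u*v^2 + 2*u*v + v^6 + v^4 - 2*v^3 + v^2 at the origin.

A5

The Hessian of f at 0 has rank 1. Corank 1: A-series; mu = 5 gives A_5.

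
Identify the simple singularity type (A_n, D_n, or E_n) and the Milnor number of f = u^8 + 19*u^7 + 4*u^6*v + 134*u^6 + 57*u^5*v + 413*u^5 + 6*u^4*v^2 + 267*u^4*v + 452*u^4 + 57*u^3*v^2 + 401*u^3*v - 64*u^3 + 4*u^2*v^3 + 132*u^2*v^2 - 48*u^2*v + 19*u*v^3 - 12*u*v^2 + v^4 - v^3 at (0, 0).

The Hessian of f at 0 is [[0, 0], [0, 0]] with rank 0, so corank 2. A Groebner basis of the Jacobian ideal J(f) in C{u,v} is {-65536*u^2/25 - 32768*u*v/25 + v^4 - 64*v^3/75 - 4096*v^2/25, u^3 + 336*u^2/25 + 168*u*v/25 + v^3/50 + 21*v^2/25, u^2*v - 2752*u^2/75 - 1376*u*v/75 - 67*v^3/900 - 172*v^2/75, 5632*u^2/75 + u*v^2 + 2816*u*v/75 + 247*v^3/900 + 352*v^2/75}; counting standard monomials gives mu = 7. Corank 2; j^3 = -(4*u + v)^3 is a perfect cube, so E-series; the 4-jet and mu = 7 give E_7.

Type E_{7}, Milnor number mu = 7.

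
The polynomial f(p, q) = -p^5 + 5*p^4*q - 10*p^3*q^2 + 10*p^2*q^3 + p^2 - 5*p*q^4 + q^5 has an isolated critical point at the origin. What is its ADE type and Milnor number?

Type A_{4}, Milnor number mu = 4.

The Hessian of f at 0 is [[2, 0], [0, 0]] with rank 1, so corank 1. A Groebner basis of the Jacobian ideal J(f) in C{p,q} is {q^4, p}; counting standard monomials gives mu = 4. Corank 1: A-series; mu = 4 gives A_4.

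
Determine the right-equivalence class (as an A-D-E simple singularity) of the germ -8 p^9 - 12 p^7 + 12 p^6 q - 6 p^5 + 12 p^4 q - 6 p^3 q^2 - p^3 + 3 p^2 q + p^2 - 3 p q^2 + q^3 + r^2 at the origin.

A2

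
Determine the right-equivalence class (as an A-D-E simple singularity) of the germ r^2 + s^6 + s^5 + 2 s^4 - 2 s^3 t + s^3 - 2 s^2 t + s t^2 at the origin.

D7

The Hessian of f at 0 has rank 1. Corank 2; j^3 = s*(s - t)^2 has shape L^2 M (L != M), so D-series; mu = 7 gives D_7.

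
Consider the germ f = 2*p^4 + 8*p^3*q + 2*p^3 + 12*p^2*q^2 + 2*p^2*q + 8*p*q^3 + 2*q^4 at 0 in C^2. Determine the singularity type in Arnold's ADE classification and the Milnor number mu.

Type D_5, Milnor number mu = 5.

The Hessian of f at 0 is [[0, 0], [0, 0]] with rank 0, so corank 2. A Groebner basis of the Jacobian ideal J(f) in C{p,q} is {p*q^2, -p*q/4 + q^3, p^2 + p*q}; counting standard monomials gives mu = 5. Corank 2; j^3 = 2*p^2*(p + q) has shape L^2 M (L != M), so D-series; mu = 5 gives D_5.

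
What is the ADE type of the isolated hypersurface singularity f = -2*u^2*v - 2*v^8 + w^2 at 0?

The Hessian of f at 0 has rank 1. Corank 2; j^3 = -2*u^2*v has shape L^2 M (L != M), so D-series; mu = 9 gives D_9.

D_{9}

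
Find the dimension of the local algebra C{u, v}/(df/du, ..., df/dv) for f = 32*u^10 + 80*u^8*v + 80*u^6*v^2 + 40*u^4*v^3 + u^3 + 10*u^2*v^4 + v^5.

8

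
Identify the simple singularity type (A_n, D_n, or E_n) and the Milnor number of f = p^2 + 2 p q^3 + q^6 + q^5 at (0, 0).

The Hessian of f at 0 has rank 1. Corank 1: A-series; mu = 4 gives A_4.

Type A_4, Milnor number mu = 4.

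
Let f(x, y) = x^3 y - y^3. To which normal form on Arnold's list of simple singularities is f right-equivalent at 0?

The Hessian of f at 0 has rank 0. Corank 2; j^3 = -y^3 is a perfect cube, so E-series; the 4-jet and mu = 7 give E_7.

E_7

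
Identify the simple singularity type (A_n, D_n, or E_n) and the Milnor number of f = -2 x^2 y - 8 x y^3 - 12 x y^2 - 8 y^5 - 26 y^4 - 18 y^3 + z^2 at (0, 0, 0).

Type D5, Milnor number mu = 5.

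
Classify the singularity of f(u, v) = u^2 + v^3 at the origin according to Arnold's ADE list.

A_2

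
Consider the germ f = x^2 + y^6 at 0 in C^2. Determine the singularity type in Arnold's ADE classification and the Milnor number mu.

Type A_5, Milnor number mu = 5.

The Hessian of f at 0 is [[2, 0], [0, 0]] with rank 1, so corank 1. A Groebner basis of the Jacobian ideal J(f) in C{x,y} is {y^5, x}; counting standard monomials gives mu = 5. Corank 1: A-series; mu = 5 gives A_5.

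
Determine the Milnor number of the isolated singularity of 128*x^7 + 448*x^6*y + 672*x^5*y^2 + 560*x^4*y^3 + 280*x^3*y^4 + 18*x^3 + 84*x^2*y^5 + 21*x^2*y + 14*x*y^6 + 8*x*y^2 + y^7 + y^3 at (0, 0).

8

The Hessian of f at 0 is [[0, 0], [0, 0]] with rank 0, so corank 2. A Groebner basis of the Jacobian ideal J(f) in C{x,y} is {-2187*x*y/14 + y^6 - 729*y^2/14, x*y^2 + y^3/3, x^2 + 5*x*y/6 + y^2/6}; counting standard monomials gives mu = 8. Corank 2; j^3 = (2*x + y)*(3*x + y)^2 has shape L^2 M (L != M), so D-series; mu = 8 gives D_8.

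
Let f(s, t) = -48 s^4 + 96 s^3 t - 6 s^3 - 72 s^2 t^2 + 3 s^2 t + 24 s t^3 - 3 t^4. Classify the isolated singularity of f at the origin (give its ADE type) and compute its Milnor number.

Type D_5, Milnor number mu = 5.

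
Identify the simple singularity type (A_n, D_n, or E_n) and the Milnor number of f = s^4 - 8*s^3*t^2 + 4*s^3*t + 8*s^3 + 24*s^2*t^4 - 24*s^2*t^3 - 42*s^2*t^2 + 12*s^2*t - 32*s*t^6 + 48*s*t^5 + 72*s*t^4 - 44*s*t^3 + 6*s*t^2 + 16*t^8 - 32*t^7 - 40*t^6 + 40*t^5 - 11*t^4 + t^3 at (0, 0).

Type E_6, Milnor number mu = 6.

The Hessian of f at 0 has rank 0. Corank 2; j^3 = (2*s + t)^3 is a perfect cube, so E-series; the 4-jet and mu = 6 give E_6.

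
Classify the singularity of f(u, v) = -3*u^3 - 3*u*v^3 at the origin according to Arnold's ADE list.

The Hessian of f at 0 is [[0, 0], [0, 0]] with rank 0, so corank 2. A Groebner basis of the Jacobian ideal J(f) in C{u,v} is {u^3, u*v^2, 3*u^2 + v^3}; counting standard monomials gives mu = 7. Corank 2; j^3 = -3*u^3 is a perfect cube, so E-series; the 4-jet and mu = 7 give E_7.

E_{7}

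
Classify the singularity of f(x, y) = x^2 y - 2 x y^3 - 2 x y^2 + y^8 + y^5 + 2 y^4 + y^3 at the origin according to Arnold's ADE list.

D9

The Hessian of f at 0 is [[0, 0], [0, 0]] with rank 0, so corank 2. A Groebner basis of the Jacobian ideal J(f) in C{x,y} is {x^4 - 6*x^3 + 14*x^2*y + x^2/2 - 23*x*y^2/2 + 5*x*y/2 - 3*y^2, x^3*y - 3*x^3 + 6*x^2*y + x^2/8 - 33*x*y^2/8 + 7*x*y/8 - y^2, -x^3 + x^2*y^2 + x^2*y, -x*y + y^3 + y^2}; counting standard monomials gives mu = 9. Corank 2; j^3 = y*(x - y)^2 has shape L^2 M (L != M), so D-series; mu = 9 gives D_9.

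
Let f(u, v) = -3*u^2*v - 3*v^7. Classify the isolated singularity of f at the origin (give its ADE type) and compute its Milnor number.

Type D_8, Milnor number mu = 8.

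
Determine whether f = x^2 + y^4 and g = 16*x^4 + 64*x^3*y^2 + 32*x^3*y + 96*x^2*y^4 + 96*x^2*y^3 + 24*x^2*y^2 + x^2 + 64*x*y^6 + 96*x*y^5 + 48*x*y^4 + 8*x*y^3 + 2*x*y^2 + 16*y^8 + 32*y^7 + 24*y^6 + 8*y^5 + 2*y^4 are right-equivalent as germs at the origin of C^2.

Yes.

The Hessian of f at 0 has rank 1. Corank 1: A-series; mu = 3 gives A_3. The Hessian of g at 0 has rank 1. Corank 1: A-series; mu = 3 gives A_3. Both have type A_3, hence right-equivalent.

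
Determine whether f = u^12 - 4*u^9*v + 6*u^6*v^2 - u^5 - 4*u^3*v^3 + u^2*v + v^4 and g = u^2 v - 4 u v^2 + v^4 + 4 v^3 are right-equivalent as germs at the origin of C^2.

The Hessian of f at 0 is [[0, 0], [0, 0]] with rank 0, so corank 2. A Groebner basis of the Jacobian ideal J(f) in C{u,v} is {u^3, u^2/4 + v^3, u*v}; counting standard monomials gives mu = 5. Corank 2; j^3 = u^2*v has shape L^2 M (L != M), so D-series; mu = 5 gives D_5. The Hessian of g at 0 is [[0, 0], [0, 0]] with rank 0, so corank 2. A Groebner basis of the Jacobian ideal J(g) in C{u,v} is {u^3 + 2*u^2 - 8*v^2, u^2/4 + v^3 - v^2, u*v - 2*v^2}; counting standard monomials gives mu = 5. Corank 2; j^3 = v*(u - 2*v)^2 has shape L^2 M (L != M), so D-series; mu = 5 gives D_5. Both have type D_5, hence right-equivalent.

Yes.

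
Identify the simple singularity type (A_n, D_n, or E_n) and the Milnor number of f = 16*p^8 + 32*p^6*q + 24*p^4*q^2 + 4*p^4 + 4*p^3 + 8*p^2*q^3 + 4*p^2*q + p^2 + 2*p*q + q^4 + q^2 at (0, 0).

Type A_3, Milnor number mu = 3.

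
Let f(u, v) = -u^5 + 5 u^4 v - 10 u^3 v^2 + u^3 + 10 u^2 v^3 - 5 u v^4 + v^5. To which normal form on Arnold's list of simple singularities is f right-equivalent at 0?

E8

The Hessian of f at 0 is [[0, 0], [0, 0]] with rank 0, so corank 2. A Groebner basis of the Jacobian ideal J(f) in C{u,v} is {v^5, u*v^3 - v^4/4, u^2}; counting standard monomials gives mu = 8. Corank 2; j^3 = u^3 is a perfect cube, so E-series; the 5-jet and mu = 8 give E_8.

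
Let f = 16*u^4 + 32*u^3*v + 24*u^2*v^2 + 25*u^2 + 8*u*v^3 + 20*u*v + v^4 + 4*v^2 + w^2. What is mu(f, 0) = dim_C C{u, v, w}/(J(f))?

3

The Hessian of f at 0 has rank 2. Corank 1: A-series; mu = 3 gives A_3.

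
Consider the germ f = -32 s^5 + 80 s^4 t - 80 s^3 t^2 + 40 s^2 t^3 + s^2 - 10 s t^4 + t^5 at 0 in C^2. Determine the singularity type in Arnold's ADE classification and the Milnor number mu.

The Hessian of f at 0 has rank 1. Corank 1: A-series; mu = 4 gives A_4.

Type A_{4}, Milnor number mu = 4.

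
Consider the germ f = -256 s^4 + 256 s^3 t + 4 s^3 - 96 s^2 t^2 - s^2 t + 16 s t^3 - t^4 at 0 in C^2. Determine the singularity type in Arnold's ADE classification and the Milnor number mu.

The Hessian of f at 0 has rank 0. Corank 2; j^3 = s^2*(4*s - t) has shape L^2 M (L != M), so D-series; mu = 5 gives D_5.

Type D5, Milnor number mu = 5.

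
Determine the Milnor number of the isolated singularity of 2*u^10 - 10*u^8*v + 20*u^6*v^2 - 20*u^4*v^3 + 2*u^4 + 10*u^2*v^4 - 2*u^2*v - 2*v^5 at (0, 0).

6

The Hessian of f at 0 is [[0, 0], [0, 0]] with rank 0, so corank 2. A Groebner basis of the Jacobian ideal J(f) in C{u,v} is {u^2/5 + v^4, u^3, u*v}; counting standard monomials gives mu = 6. Corank 2; j^3 = -2*u^2*v has shape L^2 M (L != M), so D-series; mu = 6 gives D_6.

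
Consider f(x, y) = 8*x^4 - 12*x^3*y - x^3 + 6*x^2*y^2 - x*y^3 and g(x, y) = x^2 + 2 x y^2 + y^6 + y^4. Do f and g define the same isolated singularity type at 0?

No.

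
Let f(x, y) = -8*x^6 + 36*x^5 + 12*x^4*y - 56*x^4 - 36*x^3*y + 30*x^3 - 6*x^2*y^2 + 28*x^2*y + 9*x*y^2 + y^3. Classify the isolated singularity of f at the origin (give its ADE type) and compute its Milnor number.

Type D_4, Milnor number mu = 4.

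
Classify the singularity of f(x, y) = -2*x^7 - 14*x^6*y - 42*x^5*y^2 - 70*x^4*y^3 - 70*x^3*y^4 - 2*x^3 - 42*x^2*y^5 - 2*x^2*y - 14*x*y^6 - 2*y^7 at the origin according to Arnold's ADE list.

D_{8}

The Hessian of f at 0 has rank 0. Corank 2; j^3 = -2*x^2*(x + y) has shape L^2 M (L != M), so D-series; mu = 8 gives D_8.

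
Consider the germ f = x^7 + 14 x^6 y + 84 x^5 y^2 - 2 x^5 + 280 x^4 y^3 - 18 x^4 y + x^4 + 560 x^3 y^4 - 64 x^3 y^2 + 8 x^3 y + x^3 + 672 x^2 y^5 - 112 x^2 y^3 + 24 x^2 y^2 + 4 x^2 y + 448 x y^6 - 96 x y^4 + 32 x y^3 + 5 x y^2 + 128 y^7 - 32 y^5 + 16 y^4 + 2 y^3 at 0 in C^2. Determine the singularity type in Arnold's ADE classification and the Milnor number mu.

Type D5, Milnor number mu = 5.

The Hessian of f at 0 is [[0, 0], [0, 0]] with rank 0, so corank 2. A Groebner basis of the Jacobian ideal J(f) in C{x,y} is {x*y^2 + x*y/4 + y^2/4, -x*y/4 + y^3 - y^2/4, x^2 + 3*x*y + 2*y^2}; counting standard monomials gives mu = 5. Corank 2; j^3 = (x + y)^2*(x + 2*y) has shape L^2 M (L != M), so D-series; mu = 5 gives D_5.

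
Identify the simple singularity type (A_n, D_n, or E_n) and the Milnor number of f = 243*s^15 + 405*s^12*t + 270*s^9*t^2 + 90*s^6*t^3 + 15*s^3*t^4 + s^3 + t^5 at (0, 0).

The Hessian of f at 0 has rank 0. Corank 2; j^3 = s^3 is a perfect cube, so E-series; the 5-jet and mu = 8 give E_8.

Type E_8, Milnor number mu = 8.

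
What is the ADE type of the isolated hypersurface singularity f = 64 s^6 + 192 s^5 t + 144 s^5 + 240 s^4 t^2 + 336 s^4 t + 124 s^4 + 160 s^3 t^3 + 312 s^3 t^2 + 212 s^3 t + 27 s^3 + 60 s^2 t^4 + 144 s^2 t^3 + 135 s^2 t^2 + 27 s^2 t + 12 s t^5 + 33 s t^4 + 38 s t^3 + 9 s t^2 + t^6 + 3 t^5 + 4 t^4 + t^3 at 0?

The Hessian of f at 0 has rank 0. Corank 2; j^3 = (3*s + t)^3 is a perfect cube, so E-series; the 4-jet and mu = 6 give E_6.

E_6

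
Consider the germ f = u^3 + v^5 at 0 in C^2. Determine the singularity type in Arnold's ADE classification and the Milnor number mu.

The Hessian of f at 0 has rank 0. Corank 2; j^3 = u^3 is a perfect cube, so E-series; the 5-jet and mu = 8 give E_8.

Type E8, Milnor number mu = 8.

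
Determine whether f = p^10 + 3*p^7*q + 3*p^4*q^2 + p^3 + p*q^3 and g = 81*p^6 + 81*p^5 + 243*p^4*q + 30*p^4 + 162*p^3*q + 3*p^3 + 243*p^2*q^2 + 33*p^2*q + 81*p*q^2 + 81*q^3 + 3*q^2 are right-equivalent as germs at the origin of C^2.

The Hessian of f at 0 has rank 0. Corank 2; j^3 = p^3 is a perfect cube, so E-series; the 4-jet and mu = 7 give E_7. The Hessian of g at 0 has rank 1. Corank 1: A-series; mu = 2 gives A_2. f is E_7 but g is A_2, hence not right-equivalent.

No.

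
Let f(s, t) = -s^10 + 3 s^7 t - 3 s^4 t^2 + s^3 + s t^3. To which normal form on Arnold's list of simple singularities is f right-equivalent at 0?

The Hessian of f at 0 is [[0, 0], [0, 0]] with rank 0, so corank 2. A Groebner basis of the Jacobian ideal J(f) in C{s,t} is {s^3, s*t^2, 3*s^2 + t^3}; counting standard monomials gives mu = 7. Corank 2; j^3 = s^3 is a perfect cube, so E-series; the 4-jet and mu = 7 give E_7.

E_{7}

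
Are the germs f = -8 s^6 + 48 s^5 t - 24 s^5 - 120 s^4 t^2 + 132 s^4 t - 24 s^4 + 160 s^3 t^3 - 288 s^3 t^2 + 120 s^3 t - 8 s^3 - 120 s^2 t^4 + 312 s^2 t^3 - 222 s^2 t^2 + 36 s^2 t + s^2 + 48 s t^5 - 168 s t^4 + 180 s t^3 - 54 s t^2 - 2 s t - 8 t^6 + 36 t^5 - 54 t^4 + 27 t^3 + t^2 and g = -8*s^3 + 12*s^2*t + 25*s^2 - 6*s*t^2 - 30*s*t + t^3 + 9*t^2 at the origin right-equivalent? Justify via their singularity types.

The Hessian of f at 0 has rank 1. Corank 1: A-series; mu = 2 gives A_2. The Hessian of g at 0 has rank 1. Corank 1: A-series; mu = 2 gives A_2. Both have type A_2, hence right-equivalent.

Yes.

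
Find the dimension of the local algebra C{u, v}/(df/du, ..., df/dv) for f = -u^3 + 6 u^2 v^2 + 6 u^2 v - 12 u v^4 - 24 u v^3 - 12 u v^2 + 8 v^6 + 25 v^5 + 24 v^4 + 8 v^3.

The Hessian of f at 0 has rank 0. Corank 2; j^3 = -(u - 2*v)^3 is a perfect cube, so E-series; the 5-jet and mu = 8 give E_8.

8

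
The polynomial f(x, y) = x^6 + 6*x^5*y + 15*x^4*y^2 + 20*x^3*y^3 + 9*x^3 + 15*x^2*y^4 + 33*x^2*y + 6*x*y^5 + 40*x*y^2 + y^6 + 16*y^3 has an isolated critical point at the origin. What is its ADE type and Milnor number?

Type D7, Milnor number mu = 7.

The Hessian of f at 0 has rank 0. Corank 2; j^3 = (x + y)*(3*x + 4*y)^2 has shape L^2 M (L != M), so D-series; mu = 7 gives D_7.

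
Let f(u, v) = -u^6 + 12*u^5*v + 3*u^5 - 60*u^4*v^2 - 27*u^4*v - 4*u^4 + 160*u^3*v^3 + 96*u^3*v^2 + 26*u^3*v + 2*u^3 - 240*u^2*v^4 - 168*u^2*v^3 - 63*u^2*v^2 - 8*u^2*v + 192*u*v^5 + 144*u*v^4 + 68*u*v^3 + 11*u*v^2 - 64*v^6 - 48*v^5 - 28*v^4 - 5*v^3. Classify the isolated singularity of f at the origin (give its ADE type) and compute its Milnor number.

The Hessian of f at 0 is [[0, 0], [0, 0]] with rank 0, so corank 2. A Groebner basis of the Jacobian ideal J(f) in C{u,v} is {v^3, u^2 + v^2/2, u*v - v^2/2}; counting standard monomials gives mu = 4. Corank 2; j^3 = (u - v)*(2*u^2 - 6*u*v + 5*v^2) splits into three distinct lines over C (the quadratic factor has nonzero discriminant), so D_4.

Type D_{4}, Milnor number mu = 4.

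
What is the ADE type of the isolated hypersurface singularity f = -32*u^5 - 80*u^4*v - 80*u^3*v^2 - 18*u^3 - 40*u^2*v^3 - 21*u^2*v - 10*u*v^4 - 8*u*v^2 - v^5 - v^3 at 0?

D_6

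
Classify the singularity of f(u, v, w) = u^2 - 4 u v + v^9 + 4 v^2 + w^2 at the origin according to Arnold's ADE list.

A8

The Hessian of f at 0 has rank 2. Corank 1: A-series; mu = 8 gives A_8.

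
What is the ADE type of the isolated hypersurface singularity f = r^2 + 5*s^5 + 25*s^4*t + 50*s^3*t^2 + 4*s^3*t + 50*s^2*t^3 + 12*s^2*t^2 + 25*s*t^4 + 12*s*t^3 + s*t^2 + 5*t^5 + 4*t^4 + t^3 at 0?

D_6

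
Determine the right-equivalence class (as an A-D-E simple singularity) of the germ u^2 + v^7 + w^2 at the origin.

A_{6}

The Hessian of f at 0 is [[2, 0, 0], [0, 0, 0], [0, 0, 2]] with rank 2, so corank 1. A Groebner basis of the Jacobian ideal J(f) in C{u,v,w} is {v^6, u, w}; counting standard monomials gives mu = 6. Corank 1: A-series; mu = 6 gives A_6.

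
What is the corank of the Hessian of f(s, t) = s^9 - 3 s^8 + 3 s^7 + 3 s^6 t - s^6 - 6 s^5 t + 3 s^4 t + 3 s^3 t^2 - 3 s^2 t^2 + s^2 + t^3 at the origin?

Hessian at 0 has rank 1.

1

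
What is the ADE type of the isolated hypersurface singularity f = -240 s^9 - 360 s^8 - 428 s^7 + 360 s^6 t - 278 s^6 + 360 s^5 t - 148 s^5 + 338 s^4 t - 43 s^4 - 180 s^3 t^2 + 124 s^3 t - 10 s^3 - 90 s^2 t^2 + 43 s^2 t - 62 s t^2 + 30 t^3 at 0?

D4

The Hessian of f at 0 is [[0, 0], [0, 0]] with rank 0, so corank 2. A Groebner basis of the Jacobian ideal J(f) in C{s,t} is {t^3, s^2 - 26*t^2/11, s*t - 17*t^2/11}; counting standard monomials gives mu = 4. Corank 2; j^3 = -(2*s - 3*t)*(5*s^2 - 14*s*t + 10*t^2) splits into three distinct lines over C (the quadratic factor has nonzero discriminant), so D_4.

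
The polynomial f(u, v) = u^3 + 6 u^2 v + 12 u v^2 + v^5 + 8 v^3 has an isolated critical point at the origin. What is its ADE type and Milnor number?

The Hessian of f at 0 is [[0, 0], [0, 0]] with rank 0, so corank 2. A Groebner basis of the Jacobian ideal J(f) in C{u,v} is {v^4, u^2 + 4*u*v + 4*v^2}; counting standard monomials gives mu = 8. Corank 2; j^3 = (u + 2*v)^3 is a perfect cube, so E-series; the 5-jet and mu = 8 give E_8.

Type E8, Milnor number mu = 8.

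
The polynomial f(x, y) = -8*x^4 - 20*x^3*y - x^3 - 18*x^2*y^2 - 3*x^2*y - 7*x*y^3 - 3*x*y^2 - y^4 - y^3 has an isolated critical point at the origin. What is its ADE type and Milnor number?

Type E7, Milnor number mu = 7.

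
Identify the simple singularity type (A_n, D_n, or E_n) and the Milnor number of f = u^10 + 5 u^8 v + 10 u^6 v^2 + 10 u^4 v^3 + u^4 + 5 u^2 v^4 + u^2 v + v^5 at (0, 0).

The Hessian of f at 0 is [[0, 0], [0, 0]] with rank 0, so corank 2. A Groebner basis of the Jacobian ideal J(f) in C{u,v} is {u^2/5 + v^4, u^3, u*v}; counting standard monomials gives mu = 6. Corank 2; j^3 = u^2*v has shape L^2 M (L != M), so D-series; mu = 6 gives D_6.

Type D6, Milnor number mu = 6.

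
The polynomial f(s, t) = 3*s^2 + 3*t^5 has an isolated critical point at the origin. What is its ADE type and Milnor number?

Type A_4, Milnor number mu = 4.

The Hessian of f at 0 is [[6, 0], [0, 0]] with rank 1, so corank 1. A Groebner basis of the Jacobian ideal J(f) in C{s,t} is {t^4, s}; counting standard monomials gives mu = 4. Corank 1: A-series; mu = 4 gives A_4.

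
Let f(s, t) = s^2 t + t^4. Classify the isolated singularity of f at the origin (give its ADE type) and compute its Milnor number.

The Hessian of f at 0 is [[0, 0], [0, 0]] with rank 0, so corank 2. A Groebner basis of the Jacobian ideal J(f) in C{s,t} is {s^3, s^2/4 + t^3, s*t}; counting standard monomials gives mu = 5. Corank 2; j^3 = s^2*t has shape L^2 M (L != M), so D-series; mu = 5 gives D_5.

Type D5, Milnor number mu = 5.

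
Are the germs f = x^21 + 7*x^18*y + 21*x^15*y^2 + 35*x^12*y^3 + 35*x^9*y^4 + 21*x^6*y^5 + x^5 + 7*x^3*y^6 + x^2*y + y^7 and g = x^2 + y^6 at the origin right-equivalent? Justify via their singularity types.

No.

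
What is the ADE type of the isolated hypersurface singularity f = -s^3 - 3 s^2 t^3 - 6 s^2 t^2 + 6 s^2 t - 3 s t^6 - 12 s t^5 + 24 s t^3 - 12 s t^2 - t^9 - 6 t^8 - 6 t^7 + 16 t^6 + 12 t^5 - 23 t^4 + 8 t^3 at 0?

The Hessian of f at 0 has rank 0. Corank 2; j^3 = -(s - 2*t)^3 is a perfect cube, so E-series; the 4-jet and mu = 6 give E_6.

E_6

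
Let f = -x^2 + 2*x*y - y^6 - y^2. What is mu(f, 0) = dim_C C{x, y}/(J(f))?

The Hessian of f at 0 is [[-2, 2], [2, -2]] with rank 1, so corank 1. A Groebner basis of the Jacobian ideal J(f) in C{x,y} is {y^5, x - y}; counting standard monomials gives mu = 5. Corank 1: A-series; mu = 5 gives A_5.

5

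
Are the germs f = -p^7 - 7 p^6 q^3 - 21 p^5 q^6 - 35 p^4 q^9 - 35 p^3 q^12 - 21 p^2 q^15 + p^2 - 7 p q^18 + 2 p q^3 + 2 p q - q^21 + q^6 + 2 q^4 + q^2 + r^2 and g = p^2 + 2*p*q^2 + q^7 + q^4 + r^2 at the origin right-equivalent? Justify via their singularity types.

Yes.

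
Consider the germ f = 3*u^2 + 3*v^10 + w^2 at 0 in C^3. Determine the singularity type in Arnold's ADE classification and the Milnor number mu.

Type A_{9}, Milnor number mu = 9.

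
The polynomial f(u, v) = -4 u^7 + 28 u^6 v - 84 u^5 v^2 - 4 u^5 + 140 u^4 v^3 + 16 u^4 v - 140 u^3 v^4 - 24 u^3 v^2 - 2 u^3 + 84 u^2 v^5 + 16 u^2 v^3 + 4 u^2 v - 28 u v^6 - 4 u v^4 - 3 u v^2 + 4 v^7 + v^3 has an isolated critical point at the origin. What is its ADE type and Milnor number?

Type D_4, Milnor number mu = 4.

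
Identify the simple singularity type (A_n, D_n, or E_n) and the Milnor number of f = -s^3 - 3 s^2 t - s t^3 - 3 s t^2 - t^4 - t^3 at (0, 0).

The Hessian of f at 0 is [[0, 0], [0, 0]] with rank 0, so corank 2. A Groebner basis of the Jacobian ideal J(f) in C{s,t} is {s^3 + 3*s^2*t + 6*s^2 + 12*s*t + 6*t^2, -3*s^2 + s*t^2 - 6*s*t - 3*t^2, 3*s^2 + 6*s*t + t^3 + 3*t^2}; counting standard monomials gives mu = 7. Corank 2; j^3 = -(s + t)^3 is a perfect cube, so E-series; the 4-jet and mu = 7 give E_7.

Type E_7, Milnor number mu = 7.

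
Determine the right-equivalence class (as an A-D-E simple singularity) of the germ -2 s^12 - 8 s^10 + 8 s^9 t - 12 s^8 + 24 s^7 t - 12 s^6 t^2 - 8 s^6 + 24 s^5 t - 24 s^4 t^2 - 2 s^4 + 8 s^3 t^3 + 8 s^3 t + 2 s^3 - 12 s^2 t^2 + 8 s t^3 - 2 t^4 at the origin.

E_6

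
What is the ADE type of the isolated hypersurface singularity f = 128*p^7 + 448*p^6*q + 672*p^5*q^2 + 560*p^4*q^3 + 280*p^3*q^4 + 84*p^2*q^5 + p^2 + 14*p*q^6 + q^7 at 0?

The Hessian of f at 0 has rank 1. Corank 1: A-series; mu = 6 gives A_6.

A6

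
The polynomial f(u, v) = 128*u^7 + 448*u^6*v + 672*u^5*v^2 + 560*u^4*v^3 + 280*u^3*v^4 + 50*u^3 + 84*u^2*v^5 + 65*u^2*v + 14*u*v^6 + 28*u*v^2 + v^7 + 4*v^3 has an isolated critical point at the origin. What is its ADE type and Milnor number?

The Hessian of f at 0 has rank 0. Corank 2; j^3 = (2*u + v)*(5*u + 2*v)^2 has shape L^2 M (L != M), so D-series; mu = 8 gives D_8.

Type D_8, Milnor number mu = 8.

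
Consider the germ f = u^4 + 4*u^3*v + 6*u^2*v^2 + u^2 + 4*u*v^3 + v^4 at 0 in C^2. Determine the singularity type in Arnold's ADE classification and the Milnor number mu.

The Hessian of f at 0 has rank 1. Corank 1: A-series; mu = 3 gives A_3.

Type A3, Milnor number mu = 3.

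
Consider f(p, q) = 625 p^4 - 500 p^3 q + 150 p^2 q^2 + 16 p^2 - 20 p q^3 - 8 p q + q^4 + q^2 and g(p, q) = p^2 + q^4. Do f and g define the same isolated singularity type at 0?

The Hessian of f at 0 has rank 1. Corank 1: A-series; mu = 3 gives A_3. The Hessian of g at 0 has rank 1. Corank 1: A-series; mu = 3 gives A_3. Both have type A_3, hence right-equivalent.

Yes.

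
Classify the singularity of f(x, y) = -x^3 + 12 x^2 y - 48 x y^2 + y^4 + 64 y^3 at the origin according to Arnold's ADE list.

The Hessian of f at 0 has rank 0. Corank 2; j^3 = -(x - 4*y)^3 is a perfect cube, so E-series; the 4-jet and mu = 6 give E_6.

E_{6}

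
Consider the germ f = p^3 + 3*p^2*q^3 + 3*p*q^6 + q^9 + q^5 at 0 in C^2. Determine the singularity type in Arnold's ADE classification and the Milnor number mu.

Type E_{8}, Milnor number mu = 8.

The Hessian of f at 0 is [[0, 0], [0, 0]] with rank 0, so corank 2. A Groebner basis of the Jacobian ideal J(f) in C{p,q} is {p^2/2 + p*q^3, q^4, p^3, p^2*q}; counting standard monomials gives mu = 8. Corank 2; j^3 = p^3 is a perfect cube, so E-series; the 5-jet and mu = 8 give E_8.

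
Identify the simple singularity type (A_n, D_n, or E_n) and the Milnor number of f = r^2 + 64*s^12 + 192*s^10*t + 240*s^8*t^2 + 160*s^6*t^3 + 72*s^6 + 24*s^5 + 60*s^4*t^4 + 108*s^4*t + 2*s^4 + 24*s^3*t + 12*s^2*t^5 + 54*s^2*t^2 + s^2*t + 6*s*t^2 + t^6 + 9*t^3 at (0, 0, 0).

Type D_{7}, Milnor number mu = 7.

The Hessian of f at 0 has rank 1. Corank 2; j^3 = t*(s + 3*t)^2 has shape L^2 M (L != M), so D-series; mu = 7 gives D_7.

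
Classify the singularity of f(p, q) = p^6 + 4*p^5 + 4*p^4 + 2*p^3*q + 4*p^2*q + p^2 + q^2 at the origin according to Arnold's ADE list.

A_1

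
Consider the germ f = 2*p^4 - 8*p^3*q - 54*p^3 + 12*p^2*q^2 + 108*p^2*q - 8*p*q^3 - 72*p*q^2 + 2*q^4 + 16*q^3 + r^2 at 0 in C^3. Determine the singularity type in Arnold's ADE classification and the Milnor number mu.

The Hessian of f at 0 has rank 1. Corank 2; j^3 = -2*(3*p - 2*q)^3 is a perfect cube, so E-series; the 4-jet and mu = 6 give E_6.

Type E_{6}, Milnor number mu = 6.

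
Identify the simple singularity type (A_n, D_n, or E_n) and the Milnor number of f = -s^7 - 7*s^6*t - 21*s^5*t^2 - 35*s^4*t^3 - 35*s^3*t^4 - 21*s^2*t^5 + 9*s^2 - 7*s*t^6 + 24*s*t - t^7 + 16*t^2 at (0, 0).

The Hessian of f at 0 has rank 1. Corank 1: A-series; mu = 6 gives A_6.

Type A6, Milnor number mu = 6.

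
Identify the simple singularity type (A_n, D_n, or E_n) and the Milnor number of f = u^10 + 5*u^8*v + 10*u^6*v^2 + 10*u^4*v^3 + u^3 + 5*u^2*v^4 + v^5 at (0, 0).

Type E_{8}, Milnor number mu = 8.

The Hessian of f at 0 is [[0, 0], [0, 0]] with rank 0, so corank 2. A Groebner basis of the Jacobian ideal J(f) in C{u,v} is {v^4, u^2}; counting standard monomials gives mu = 8. Corank 2; j^3 = u^3 is a perfect cube, so E-series; the 5-jet and mu = 8 give E_8.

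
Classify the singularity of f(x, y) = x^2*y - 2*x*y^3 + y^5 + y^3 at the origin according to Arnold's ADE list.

D4

The Hessian of f at 0 has rank 0. Corank 2; j^3 = y*(x^2 + y^2) splits into three distinct lines over C (the quadratic factor has nonzero discriminant), so D_4.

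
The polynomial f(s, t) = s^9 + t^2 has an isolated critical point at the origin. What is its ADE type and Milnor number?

The Hessian of f at 0 has rank 1. Corank 1: A-series; mu = 8 gives A_8.

Type A8, Milnor number mu = 8.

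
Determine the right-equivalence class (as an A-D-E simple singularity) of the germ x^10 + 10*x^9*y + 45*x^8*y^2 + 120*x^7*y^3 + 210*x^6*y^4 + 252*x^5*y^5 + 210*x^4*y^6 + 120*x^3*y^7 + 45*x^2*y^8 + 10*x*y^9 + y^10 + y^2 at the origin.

A_{9}

The Hessian of f at 0 has rank 1. Corank 1: A-series; mu = 9 gives A_9.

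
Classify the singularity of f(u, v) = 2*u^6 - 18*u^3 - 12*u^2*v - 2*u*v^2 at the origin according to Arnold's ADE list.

The Hessian of f at 0 is [[0, 0], [0, 0]] with rank 0, so corank 2. A Groebner basis of the Jacobian ideal J(f) in C{u,v} is {243*u*v/2 + v^5 + 81*v^2/2, u*v^2 + v^3/3, u^2 + u*v/3}; counting standard monomials gives mu = 7. Corank 2; j^3 = -2*u*(3*u + v)^2 has shape L^2 M (L != M), so D-series; mu = 7 gives D_7.

D7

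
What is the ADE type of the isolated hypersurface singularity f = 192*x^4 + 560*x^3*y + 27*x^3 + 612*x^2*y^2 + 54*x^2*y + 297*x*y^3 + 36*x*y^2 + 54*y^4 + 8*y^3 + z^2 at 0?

E7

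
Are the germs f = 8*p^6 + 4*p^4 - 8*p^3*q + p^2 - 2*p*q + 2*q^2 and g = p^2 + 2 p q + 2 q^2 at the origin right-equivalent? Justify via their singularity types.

Yes.

The Hessian of f at 0 has rank 2. Corank 0: nondegenerate Morse point, so A_1. The Hessian of g at 0 has rank 2. Corank 0: nondegenerate Morse point, so A_1. Both have type A_1, hence right-equivalent.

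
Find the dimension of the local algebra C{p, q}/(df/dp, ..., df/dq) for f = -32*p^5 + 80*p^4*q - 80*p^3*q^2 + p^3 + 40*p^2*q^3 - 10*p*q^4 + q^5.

The Hessian of f at 0 is [[0, 0], [0, 0]] with rank 0, so corank 2. A Groebner basis of the Jacobian ideal J(f) in C{p,q} is {q^5, p*q^3 - q^4/8, p^2}; counting standard monomials gives mu = 8. Corank 2; j^3 = p^3 is a perfect cube, so E-series; the 5-jet and mu = 8 give E_8.

8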